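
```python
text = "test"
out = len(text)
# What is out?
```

Trace (tracking out):
text = 'test'  # -> text = 'test'
out = len(text)  # -> out = 4

Answer: 4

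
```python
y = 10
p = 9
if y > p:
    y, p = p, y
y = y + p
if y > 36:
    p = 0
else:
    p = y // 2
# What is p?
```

Trace (tracking p):
y = 10  # -> y = 10
p = 9  # -> p = 9
if y > p:  # condition is True
    y, p = (p, y)  # -> y = 9, p = 10
y = y + p  # -> y = 19
if y > 36:  # condition is False
else:
    p = y // 2  # -> p = 9

Answer: 9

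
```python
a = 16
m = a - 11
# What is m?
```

Trace (tracking m):
a = 16  # -> a = 16
m = a - 11  # -> m = 5

Answer: 5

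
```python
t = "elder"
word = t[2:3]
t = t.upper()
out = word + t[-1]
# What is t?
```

Trace (tracking t):
t = 'elder'  # -> t = 'elder'
word = t[2:3]  # -> word = 'd'
t = t.upper()  # -> t = 'ELDER'
out = word + t[-1]  # -> out = 'dR'

Answer: 'ELDER'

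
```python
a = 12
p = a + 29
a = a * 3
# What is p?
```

Answer: 41

Derivation:
Trace (tracking p):
a = 12  # -> a = 12
p = a + 29  # -> p = 41
a = a * 3  # -> a = 36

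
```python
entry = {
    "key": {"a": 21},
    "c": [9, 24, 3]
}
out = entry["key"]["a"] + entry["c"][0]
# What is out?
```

Answer: 30

Derivation:
Trace (tracking out):
entry = {'key': {'a': 21}, 'c': [9, 24, 3]}  # -> entry = {'key': {'a': 21}, 'c': [9, 24, 3]}
out = entry['key']['a'] + entry['c'][0]  # -> out = 30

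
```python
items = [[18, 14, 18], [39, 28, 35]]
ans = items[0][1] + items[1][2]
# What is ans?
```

Trace (tracking ans):
items = [[18, 14, 18], [39, 28, 35]]  # -> items = [[18, 14, 18], [39, 28, 35]]
ans = items[0][1] + items[1][2]  # -> ans = 49

Answer: 49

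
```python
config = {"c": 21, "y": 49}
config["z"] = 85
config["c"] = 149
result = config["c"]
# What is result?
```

Trace (tracking result):
config = {'c': 21, 'y': 49}  # -> config = {'c': 21, 'y': 49}
config['z'] = 85  # -> config = {'c': 21, 'y': 49, 'z': 85}
config['c'] = 149  # -> config = {'c': 149, 'y': 49, 'z': 85}
result = config['c']  # -> result = 149

Answer: 149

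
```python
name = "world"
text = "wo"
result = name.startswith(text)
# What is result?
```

Trace (tracking result):
name = 'world'  # -> name = 'world'
text = 'wo'  # -> text = 'wo'
result = name.startswith(text)  # -> result = True

Answer: True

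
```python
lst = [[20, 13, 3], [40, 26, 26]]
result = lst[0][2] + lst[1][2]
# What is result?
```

Answer: 29

Derivation:
Trace (tracking result):
lst = [[20, 13, 3], [40, 26, 26]]  # -> lst = [[20, 13, 3], [40, 26, 26]]
result = lst[0][2] + lst[1][2]  # -> result = 29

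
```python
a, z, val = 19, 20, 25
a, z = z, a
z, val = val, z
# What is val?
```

Trace (tracking val):
a, z, val = (19, 20, 25)  # -> a = 19, z = 20, val = 25
a, z = (z, a)  # -> a = 20, z = 19
z, val = (val, z)  # -> z = 25, val = 19

Answer: 19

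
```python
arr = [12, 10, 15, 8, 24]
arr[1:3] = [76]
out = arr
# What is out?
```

Answer: [12, 76, 8, 24]

Derivation:
Trace (tracking out):
arr = [12, 10, 15, 8, 24]  # -> arr = [12, 10, 15, 8, 24]
arr[1:3] = [76]  # -> arr = [12, 76, 8, 24]
out = arr  # -> out = [12, 76, 8, 24]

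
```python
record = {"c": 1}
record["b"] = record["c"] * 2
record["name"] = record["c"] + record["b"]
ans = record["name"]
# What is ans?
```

Trace (tracking ans):
record = {'c': 1}  # -> record = {'c': 1}
record['b'] = record['c'] * 2  # -> record = {'c': 1, 'b': 2}
record['name'] = record['c'] + record['b']  # -> record = {'c': 1, 'b': 2, 'name': 3}
ans = record['name']  # -> ans = 3

Answer: 3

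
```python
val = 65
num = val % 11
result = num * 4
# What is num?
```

Answer: 10

Derivation:
Trace (tracking num):
val = 65  # -> val = 65
num = val % 11  # -> num = 10
result = num * 4  # -> result = 40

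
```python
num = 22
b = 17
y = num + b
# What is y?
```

Answer: 39

Derivation:
Trace (tracking y):
num = 22  # -> num = 22
b = 17  # -> b = 17
y = num + b  # -> y = 39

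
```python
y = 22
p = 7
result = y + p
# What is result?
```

Trace (tracking result):
y = 22  # -> y = 22
p = 7  # -> p = 7
result = y + p  # -> result = 29

Answer: 29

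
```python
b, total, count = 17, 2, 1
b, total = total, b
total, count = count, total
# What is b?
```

Trace (tracking b):
b, total, count = (17, 2, 1)  # -> b = 17, total = 2, count = 1
b, total = (total, b)  # -> b = 2, total = 17
total, count = (count, total)  # -> total = 1, count = 17

Answer: 2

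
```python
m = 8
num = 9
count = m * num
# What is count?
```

Answer: 72

Derivation:
Trace (tracking count):
m = 8  # -> m = 8
num = 9  # -> num = 9
count = m * num  # -> count = 72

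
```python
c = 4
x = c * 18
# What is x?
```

Answer: 72

Derivation:
Trace (tracking x):
c = 4  # -> c = 4
x = c * 18  # -> x = 72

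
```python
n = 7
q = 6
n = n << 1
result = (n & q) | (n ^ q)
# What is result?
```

Answer: 14

Derivation:
Trace (tracking result):
n = 7  # -> n = 7
q = 6  # -> q = 6
n = n << 1  # -> n = 14
result = n & q | n ^ q  # -> result = 14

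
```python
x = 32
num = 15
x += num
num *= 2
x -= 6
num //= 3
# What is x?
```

Trace (tracking x):
x = 32  # -> x = 32
num = 15  # -> num = 15
x += num  # -> x = 47
num *= 2  # -> num = 30
x -= 6  # -> x = 41
num //= 3  # -> num = 10

Answer: 41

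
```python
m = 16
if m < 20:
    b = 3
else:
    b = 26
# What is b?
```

Answer: 3

Derivation:
Trace (tracking b):
m = 16  # -> m = 16
if m < 20:  # condition is True
    b = 3  # -> b = 3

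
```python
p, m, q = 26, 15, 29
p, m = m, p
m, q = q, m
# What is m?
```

Answer: 29

Derivation:
Trace (tracking m):
p, m, q = (26, 15, 29)  # -> p = 26, m = 15, q = 29
p, m = (m, p)  # -> p = 15, m = 26
m, q = (q, m)  # -> m = 29, q = 26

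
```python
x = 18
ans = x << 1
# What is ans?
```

Answer: 36

Derivation:
Trace (tracking ans):
x = 18  # -> x = 18
ans = x << 1  # -> ans = 36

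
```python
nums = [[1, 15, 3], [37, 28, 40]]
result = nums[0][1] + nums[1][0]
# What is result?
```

Trace (tracking result):
nums = [[1, 15, 3], [37, 28, 40]]  # -> nums = [[1, 15, 3], [37, 28, 40]]
result = nums[0][1] + nums[1][0]  # -> result = 52

Answer: 52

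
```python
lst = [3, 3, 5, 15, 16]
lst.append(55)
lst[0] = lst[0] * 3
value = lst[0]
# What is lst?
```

Answer: [9, 3, 5, 15, 16, 55]

Derivation:
Trace (tracking lst):
lst = [3, 3, 5, 15, 16]  # -> lst = [3, 3, 5, 15, 16]
lst.append(55)  # -> lst = [3, 3, 5, 15, 16, 55]
lst[0] = lst[0] * 3  # -> lst = [9, 3, 5, 15, 16, 55]
value = lst[0]  # -> value = 9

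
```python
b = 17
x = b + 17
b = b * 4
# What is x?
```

Answer: 34

Derivation:
Trace (tracking x):
b = 17  # -> b = 17
x = b + 17  # -> x = 34
b = b * 4  # -> b = 68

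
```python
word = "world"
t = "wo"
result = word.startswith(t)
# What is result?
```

Trace (tracking result):
word = 'world'  # -> word = 'world'
t = 'wo'  # -> t = 'wo'
result = word.startswith(t)  # -> result = True

Answer: True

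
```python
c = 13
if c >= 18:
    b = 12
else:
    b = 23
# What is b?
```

Trace (tracking b):
c = 13  # -> c = 13
if c >= 18:  # condition is False
else:
    b = 23  # -> b = 23

Answer: 23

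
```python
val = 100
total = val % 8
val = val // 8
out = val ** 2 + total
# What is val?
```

Answer: 12

Derivation:
Trace (tracking val):
val = 100  # -> val = 100
total = val % 8  # -> total = 4
val = val // 8  # -> val = 12
out = val ** 2 + total  # -> out = 148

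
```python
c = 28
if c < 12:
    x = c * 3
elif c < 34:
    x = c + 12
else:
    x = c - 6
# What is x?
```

Trace (tracking x):
c = 28  # -> c = 28
if c < 12:  # condition is False
elif c < 34:  # condition is True
    x = c + 12  # -> x = 40

Answer: 40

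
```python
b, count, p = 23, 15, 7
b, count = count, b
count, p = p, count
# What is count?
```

Answer: 7

Derivation:
Trace (tracking count):
b, count, p = (23, 15, 7)  # -> b = 23, count = 15, p = 7
b, count = (count, b)  # -> b = 15, count = 23
count, p = (p, count)  # -> count = 7, p = 23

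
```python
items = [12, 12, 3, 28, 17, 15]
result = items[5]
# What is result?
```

Trace (tracking result):
items = [12, 12, 3, 28, 17, 15]  # -> items = [12, 12, 3, 28, 17, 15]
result = items[5]  # -> result = 15

Answer: 15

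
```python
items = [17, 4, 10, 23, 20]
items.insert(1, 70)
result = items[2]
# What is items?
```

Trace (tracking items):
items = [17, 4, 10, 23, 20]  # -> items = [17, 4, 10, 23, 20]
items.insert(1, 70)  # -> items = [17, 70, 4, 10, 23, 20]
result = items[2]  # -> result = 4

Answer: [17, 70, 4, 10, 23, 20]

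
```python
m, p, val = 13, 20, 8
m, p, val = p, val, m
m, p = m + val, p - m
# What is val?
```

Trace (tracking val):
m, p, val = (13, 20, 8)  # -> m = 13, p = 20, val = 8
m, p, val = (p, val, m)  # -> m = 20, p = 8, val = 13
m, p = (m + val, p - m)  # -> m = 33, p = -12

Answer: 13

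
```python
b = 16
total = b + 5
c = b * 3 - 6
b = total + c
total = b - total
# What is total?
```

Trace (tracking total):
b = 16  # -> b = 16
total = b + 5  # -> total = 21
c = b * 3 - 6  # -> c = 42
b = total + c  # -> b = 63
total = b - total  # -> total = 42

Answer: 42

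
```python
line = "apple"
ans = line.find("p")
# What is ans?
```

Answer: 1

Derivation:
Trace (tracking ans):
line = 'apple'  # -> line = 'apple'
ans = line.find('p')  # -> ans = 1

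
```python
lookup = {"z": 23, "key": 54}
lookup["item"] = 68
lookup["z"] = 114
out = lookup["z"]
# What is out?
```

Answer: 114

Derivation:
Trace (tracking out):
lookup = {'z': 23, 'key': 54}  # -> lookup = {'z': 23, 'key': 54}
lookup['item'] = 68  # -> lookup = {'z': 23, 'key': 54, 'item': 68}
lookup['z'] = 114  # -> lookup = {'z': 114, 'key': 54, 'item': 68}
out = lookup['z']  # -> out = 114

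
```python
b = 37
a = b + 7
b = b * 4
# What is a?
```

Trace (tracking a):
b = 37  # -> b = 37
a = b + 7  # -> a = 44
b = b * 4  # -> b = 148

Answer: 44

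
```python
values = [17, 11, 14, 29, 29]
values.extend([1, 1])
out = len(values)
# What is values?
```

Trace (tracking values):
values = [17, 11, 14, 29, 29]  # -> values = [17, 11, 14, 29, 29]
values.extend([1, 1])  # -> values = [17, 11, 14, 29, 29, 1, 1]
out = len(values)  # -> out = 7

Answer: [17, 11, 14, 29, 29, 1, 1]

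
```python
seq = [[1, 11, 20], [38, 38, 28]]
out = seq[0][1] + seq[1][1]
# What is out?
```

Trace (tracking out):
seq = [[1, 11, 20], [38, 38, 28]]  # -> seq = [[1, 11, 20], [38, 38, 28]]
out = seq[0][1] + seq[1][1]  # -> out = 49

Answer: 49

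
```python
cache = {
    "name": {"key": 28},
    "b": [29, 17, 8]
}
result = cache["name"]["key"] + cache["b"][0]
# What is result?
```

Answer: 57

Derivation:
Trace (tracking result):
cache = {'name': {'key': 28}, 'b': [29, 17, 8]}  # -> cache = {'name': {'key': 28}, 'b': [29, 17, 8]}
result = cache['name']['key'] + cache['b'][0]  # -> result = 57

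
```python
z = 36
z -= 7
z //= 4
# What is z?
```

Trace (tracking z):
z = 36  # -> z = 36
z -= 7  # -> z = 29
z //= 4  # -> z = 7

Answer: 7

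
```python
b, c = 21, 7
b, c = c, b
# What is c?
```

Answer: 21

Derivation:
Trace (tracking c):
b, c = (21, 7)  # -> b = 21, c = 7
b, c = (c, b)  # -> b = 7, c = 21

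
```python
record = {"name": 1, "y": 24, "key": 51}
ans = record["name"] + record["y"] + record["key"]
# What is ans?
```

Answer: 76

Derivation:
Trace (tracking ans):
record = {'name': 1, 'y': 24, 'key': 51}  # -> record = {'name': 1, 'y': 24, 'key': 51}
ans = record['name'] + record['y'] + record['key']  # -> ans = 76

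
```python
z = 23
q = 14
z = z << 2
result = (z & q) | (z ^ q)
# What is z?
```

Answer: 92

Derivation:
Trace (tracking z):
z = 23  # -> z = 23
q = 14  # -> q = 14
z = z << 2  # -> z = 92
result = z & q | z ^ q  # -> result = 94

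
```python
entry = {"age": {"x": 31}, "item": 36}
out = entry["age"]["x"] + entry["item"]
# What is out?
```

Answer: 67

Derivation:
Trace (tracking out):
entry = {'age': {'x': 31}, 'item': 36}  # -> entry = {'age': {'x': 31}, 'item': 36}
out = entry['age']['x'] + entry['item']  # -> out = 67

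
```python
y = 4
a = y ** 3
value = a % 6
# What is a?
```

Trace (tracking a):
y = 4  # -> y = 4
a = y ** 3  # -> a = 64
value = a % 6  # -> value = 4

Answer: 64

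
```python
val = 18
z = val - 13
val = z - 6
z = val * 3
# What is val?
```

Answer: -1

Derivation:
Trace (tracking val):
val = 18  # -> val = 18
z = val - 13  # -> z = 5
val = z - 6  # -> val = -1
z = val * 3  # -> z = -3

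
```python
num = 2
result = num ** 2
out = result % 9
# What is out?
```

Trace (tracking out):
num = 2  # -> num = 2
result = num ** 2  # -> result = 4
out = result % 9  # -> out = 4

Answer: 4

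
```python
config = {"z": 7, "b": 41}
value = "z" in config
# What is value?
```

Trace (tracking value):
config = {'z': 7, 'b': 41}  # -> config = {'z': 7, 'b': 41}
value = 'z' in config  # -> value = True

Answer: True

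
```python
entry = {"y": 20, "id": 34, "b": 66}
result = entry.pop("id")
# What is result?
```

Trace (tracking result):
entry = {'y': 20, 'id': 34, 'b': 66}  # -> entry = {'y': 20, 'id': 34, 'b': 66}
result = entry.pop('id')  # -> result = 34

Answer: 34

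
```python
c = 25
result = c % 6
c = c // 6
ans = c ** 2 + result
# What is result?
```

Answer: 1

Derivation:
Trace (tracking result):
c = 25  # -> c = 25
result = c % 6  # -> result = 1
c = c // 6  # -> c = 4
ans = c ** 2 + result  # -> ans = 17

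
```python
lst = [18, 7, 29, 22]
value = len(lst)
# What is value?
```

Trace (tracking value):
lst = [18, 7, 29, 22]  # -> lst = [18, 7, 29, 22]
value = len(lst)  # -> value = 4

Answer: 4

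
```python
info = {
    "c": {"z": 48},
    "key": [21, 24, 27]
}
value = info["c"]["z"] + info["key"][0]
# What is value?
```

Answer: 69

Derivation:
Trace (tracking value):
info = {'c': {'z': 48}, 'key': [21, 24, 27]}  # -> info = {'c': {'z': 48}, 'key': [21, 24, 27]}
value = info['c']['z'] + info['key'][0]  # -> value = 69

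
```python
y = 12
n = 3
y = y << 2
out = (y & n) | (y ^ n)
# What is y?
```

Answer: 48

Derivation:
Trace (tracking y):
y = 12  # -> y = 12
n = 3  # -> n = 3
y = y << 2  # -> y = 48
out = y & n | y ^ n  # -> out = 51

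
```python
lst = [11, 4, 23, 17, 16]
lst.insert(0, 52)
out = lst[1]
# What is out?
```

Answer: 11

Derivation:
Trace (tracking out):
lst = [11, 4, 23, 17, 16]  # -> lst = [11, 4, 23, 17, 16]
lst.insert(0, 52)  # -> lst = [52, 11, 4, 23, 17, 16]
out = lst[1]  # -> out = 11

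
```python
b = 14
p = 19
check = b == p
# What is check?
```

Trace (tracking check):
b = 14  # -> b = 14
p = 19  # -> p = 19
check = b == p  # -> check = False

Answer: False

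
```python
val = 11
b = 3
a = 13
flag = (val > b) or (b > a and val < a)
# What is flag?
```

Trace (tracking flag):
val = 11  # -> val = 11
b = 3  # -> b = 3
a = 13  # -> a = 13
flag = val > b or (b > a and val < a)  # -> flag = True

Answer: True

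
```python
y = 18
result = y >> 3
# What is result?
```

Trace (tracking result):
y = 18  # -> y = 18
result = y >> 3  # -> result = 2

Answer: 2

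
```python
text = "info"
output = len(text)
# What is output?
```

Trace (tracking output):
text = 'info'  # -> text = 'info'
output = len(text)  # -> output = 4

Answer: 4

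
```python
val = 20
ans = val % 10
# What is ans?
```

Answer: 0

Derivation:
Trace (tracking ans):
val = 20  # -> val = 20
ans = val % 10  # -> ans = 0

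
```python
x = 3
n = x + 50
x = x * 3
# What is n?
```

Trace (tracking n):
x = 3  # -> x = 3
n = x + 50  # -> n = 53
x = x * 3  # -> x = 9

Answer: 53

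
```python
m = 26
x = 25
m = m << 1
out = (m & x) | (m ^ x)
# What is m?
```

Trace (tracking m):
m = 26  # -> m = 26
x = 25  # -> x = 25
m = m << 1  # -> m = 52
out = m & x | m ^ x  # -> out = 61

Answer: 52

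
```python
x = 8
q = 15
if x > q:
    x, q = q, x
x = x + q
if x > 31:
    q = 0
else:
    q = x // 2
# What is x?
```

Trace (tracking x):
x = 8  # -> x = 8
q = 15  # -> q = 15
if x > q:  # condition is False
x = x + q  # -> x = 23
if x > 31:  # condition is False
else:
    q = x // 2  # -> q = 11

Answer: 23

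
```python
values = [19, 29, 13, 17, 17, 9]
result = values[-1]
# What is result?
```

Answer: 9

Derivation:
Trace (tracking result):
values = [19, 29, 13, 17, 17, 9]  # -> values = [19, 29, 13, 17, 17, 9]
result = values[-1]  # -> result = 9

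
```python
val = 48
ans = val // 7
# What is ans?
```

Trace (tracking ans):
val = 48  # -> val = 48
ans = val // 7  # -> ans = 6

Answer: 6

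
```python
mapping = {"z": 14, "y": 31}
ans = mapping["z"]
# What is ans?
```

Answer: 14

Derivation:
Trace (tracking ans):
mapping = {'z': 14, 'y': 31}  # -> mapping = {'z': 14, 'y': 31}
ans = mapping['z']  # -> ans = 14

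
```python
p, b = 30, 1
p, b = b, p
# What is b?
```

Trace (tracking b):
p, b = (30, 1)  # -> p = 30, b = 1
p, b = (b, p)  # -> p = 1, b = 30

Answer: 30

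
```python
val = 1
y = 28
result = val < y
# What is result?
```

Trace (tracking result):
val = 1  # -> val = 1
y = 28  # -> y = 28
result = val < y  # -> result = True

Answer: True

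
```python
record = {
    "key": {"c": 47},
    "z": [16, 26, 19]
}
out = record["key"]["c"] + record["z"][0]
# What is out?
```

Trace (tracking out):
record = {'key': {'c': 47}, 'z': [16, 26, 19]}  # -> record = {'key': {'c': 47}, 'z': [16, 26, 19]}
out = record['key']['c'] + record['z'][0]  # -> out = 63

Answer: 63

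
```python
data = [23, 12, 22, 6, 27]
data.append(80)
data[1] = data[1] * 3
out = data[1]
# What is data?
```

Answer: [23, 36, 22, 6, 27, 80]

Derivation:
Trace (tracking data):
data = [23, 12, 22, 6, 27]  # -> data = [23, 12, 22, 6, 27]
data.append(80)  # -> data = [23, 12, 22, 6, 27, 80]
data[1] = data[1] * 3  # -> data = [23, 36, 22, 6, 27, 80]
out = data[1]  # -> out = 36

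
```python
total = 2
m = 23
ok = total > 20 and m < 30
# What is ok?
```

Answer: False

Derivation:
Trace (tracking ok):
total = 2  # -> total = 2
m = 23  # -> m = 23
ok = total > 20 and m < 30  # -> ok = False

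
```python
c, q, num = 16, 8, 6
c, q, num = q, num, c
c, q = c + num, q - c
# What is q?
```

Answer: -2

Derivation:
Trace (tracking q):
c, q, num = (16, 8, 6)  # -> c = 16, q = 8, num = 6
c, q, num = (q, num, c)  # -> c = 8, q = 6, num = 16
c, q = (c + num, q - c)  # -> c = 24, q = -2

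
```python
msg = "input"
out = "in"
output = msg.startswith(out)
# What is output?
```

Trace (tracking output):
msg = 'input'  # -> msg = 'input'
out = 'in'  # -> out = 'in'
output = msg.startswith(out)  # -> output = True

Answer: True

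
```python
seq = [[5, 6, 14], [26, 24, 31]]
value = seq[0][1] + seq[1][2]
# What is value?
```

Trace (tracking value):
seq = [[5, 6, 14], [26, 24, 31]]  # -> seq = [[5, 6, 14], [26, 24, 31]]
value = seq[0][1] + seq[1][2]  # -> value = 37

Answer: 37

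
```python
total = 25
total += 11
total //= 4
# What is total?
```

Answer: 9

Derivation:
Trace (tracking total):
total = 25  # -> total = 25
total += 11  # -> total = 36
total //= 4  # -> total = 9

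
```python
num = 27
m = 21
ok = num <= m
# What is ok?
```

Trace (tracking ok):
num = 27  # -> num = 27
m = 21  # -> m = 21
ok = num <= m  # -> ok = False

Answer: False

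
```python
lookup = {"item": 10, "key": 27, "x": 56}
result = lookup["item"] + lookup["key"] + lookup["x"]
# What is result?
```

Answer: 93

Derivation:
Trace (tracking result):
lookup = {'item': 10, 'key': 27, 'x': 56}  # -> lookup = {'item': 10, 'key': 27, 'x': 56}
result = lookup['item'] + lookup['key'] + lookup['x']  # -> result = 93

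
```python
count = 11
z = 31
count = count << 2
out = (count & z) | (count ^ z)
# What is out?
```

Answer: 63

Derivation:
Trace (tracking out):
count = 11  # -> count = 11
z = 31  # -> z = 31
count = count << 2  # -> count = 44
out = count & z | count ^ z  # -> out = 63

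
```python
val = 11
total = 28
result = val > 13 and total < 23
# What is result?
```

Answer: False

Derivation:
Trace (tracking result):
val = 11  # -> val = 11
total = 28  # -> total = 28
result = val > 13 and total < 23  # -> result = False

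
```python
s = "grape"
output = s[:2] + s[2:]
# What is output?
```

Answer: 'grape'

Derivation:
Trace (tracking output):
s = 'grape'  # -> s = 'grape'
output = s[:2] + s[2:]  # -> output = 'grape'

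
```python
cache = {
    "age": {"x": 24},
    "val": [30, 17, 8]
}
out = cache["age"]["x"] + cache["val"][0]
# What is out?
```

Answer: 54

Derivation:
Trace (tracking out):
cache = {'age': {'x': 24}, 'val': [30, 17, 8]}  # -> cache = {'age': {'x': 24}, 'val': [30, 17, 8]}
out = cache['age']['x'] + cache['val'][0]  # -> out = 54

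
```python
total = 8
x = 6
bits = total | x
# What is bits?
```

Trace (tracking bits):
total = 8  # -> total = 8
x = 6  # -> x = 6
bits = total | x  # -> bits = 14

Answer: 14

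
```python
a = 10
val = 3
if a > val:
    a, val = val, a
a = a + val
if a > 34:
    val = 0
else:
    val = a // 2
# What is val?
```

Answer: 6

Derivation:
Trace (tracking val):
a = 10  # -> a = 10
val = 3  # -> val = 3
if a > val:  # condition is True
    a, val = (val, a)  # -> a = 3, val = 10
a = a + val  # -> a = 13
if a > 34:  # condition is False
else:
    val = a // 2  # -> val = 6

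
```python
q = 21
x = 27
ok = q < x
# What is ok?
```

Trace (tracking ok):
q = 21  # -> q = 21
x = 27  # -> x = 27
ok = q < x  # -> ok = True

Answer: True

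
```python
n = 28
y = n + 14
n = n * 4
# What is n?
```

Trace (tracking n):
n = 28  # -> n = 28
y = n + 14  # -> y = 42
n = n * 4  # -> n = 112

Answer: 112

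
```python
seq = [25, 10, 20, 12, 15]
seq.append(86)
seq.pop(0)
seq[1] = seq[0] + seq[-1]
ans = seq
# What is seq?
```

Trace (tracking seq):
seq = [25, 10, 20, 12, 15]  # -> seq = [25, 10, 20, 12, 15]
seq.append(86)  # -> seq = [25, 10, 20, 12, 15, 86]
seq.pop(0)  # -> seq = [10, 20, 12, 15, 86]
seq[1] = seq[0] + seq[-1]  # -> seq = [10, 96, 12, 15, 86]
ans = seq  # -> ans = [10, 96, 12, 15, 86]

Answer: [10, 96, 12, 15, 86]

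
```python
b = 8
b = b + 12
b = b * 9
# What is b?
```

Answer: 180

Derivation:
Trace (tracking b):
b = 8  # -> b = 8
b = b + 12  # -> b = 20
b = b * 9  # -> b = 180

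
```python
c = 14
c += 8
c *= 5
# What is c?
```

Trace (tracking c):
c = 14  # -> c = 14
c += 8  # -> c = 22
c *= 5  # -> c = 110

Answer: 110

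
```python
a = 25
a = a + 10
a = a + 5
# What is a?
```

Answer: 40

Derivation:
Trace (tracking a):
a = 25  # -> a = 25
a = a + 10  # -> a = 35
a = a + 5  # -> a = 40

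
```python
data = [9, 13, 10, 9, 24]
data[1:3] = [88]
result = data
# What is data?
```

Answer: [9, 88, 9, 24]

Derivation:
Trace (tracking data):
data = [9, 13, 10, 9, 24]  # -> data = [9, 13, 10, 9, 24]
data[1:3] = [88]  # -> data = [9, 88, 9, 24]
result = data  # -> result = [9, 88, 9, 24]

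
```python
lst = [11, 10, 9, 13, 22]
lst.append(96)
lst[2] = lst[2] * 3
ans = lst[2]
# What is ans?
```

Trace (tracking ans):
lst = [11, 10, 9, 13, 22]  # -> lst = [11, 10, 9, 13, 22]
lst.append(96)  # -> lst = [11, 10, 9, 13, 22, 96]
lst[2] = lst[2] * 3  # -> lst = [11, 10, 27, 13, 22, 96]
ans = lst[2]  # -> ans = 27

Answer: 27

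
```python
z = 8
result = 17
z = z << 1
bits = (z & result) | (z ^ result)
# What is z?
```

Answer: 16

Derivation:
Trace (tracking z):
z = 8  # -> z = 8
result = 17  # -> result = 17
z = z << 1  # -> z = 16
bits = z & result | z ^ result  # -> bits = 17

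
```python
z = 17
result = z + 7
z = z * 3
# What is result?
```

Trace (tracking result):
z = 17  # -> z = 17
result = z + 7  # -> result = 24
z = z * 3  # -> z = 51

Answer: 24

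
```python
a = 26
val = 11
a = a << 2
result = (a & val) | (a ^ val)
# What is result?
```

Answer: 107

Derivation:
Trace (tracking result):
a = 26  # -> a = 26
val = 11  # -> val = 11
a = a << 2  # -> a = 104
result = a & val | a ^ val  # -> result = 107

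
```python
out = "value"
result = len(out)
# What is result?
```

Trace (tracking result):
out = 'value'  # -> out = 'value'
result = len(out)  # -> result = 5

Answer: 5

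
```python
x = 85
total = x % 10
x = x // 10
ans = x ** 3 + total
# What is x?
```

Trace (tracking x):
x = 85  # -> x = 85
total = x % 10  # -> total = 5
x = x // 10  # -> x = 8
ans = x ** 3 + total  # -> ans = 517

Answer: 8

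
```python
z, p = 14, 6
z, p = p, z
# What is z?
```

Trace (tracking z):
z, p = (14, 6)  # -> z = 14, p = 6
z, p = (p, z)  # -> z = 6, p = 14

Answer: 6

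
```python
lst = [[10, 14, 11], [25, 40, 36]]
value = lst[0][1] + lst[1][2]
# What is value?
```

Trace (tracking value):
lst = [[10, 14, 11], [25, 40, 36]]  # -> lst = [[10, 14, 11], [25, 40, 36]]
value = lst[0][1] + lst[1][2]  # -> value = 50

Answer: 50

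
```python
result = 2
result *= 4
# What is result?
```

Trace (tracking result):
result = 2  # -> result = 2
result *= 4  # -> result = 8

Answer: 8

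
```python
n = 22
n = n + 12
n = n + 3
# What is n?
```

Answer: 37

Derivation:
Trace (tracking n):
n = 22  # -> n = 22
n = n + 12  # -> n = 34
n = n + 3  # -> n = 37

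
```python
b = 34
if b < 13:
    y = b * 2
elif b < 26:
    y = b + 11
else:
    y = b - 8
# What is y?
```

Answer: 26

Derivation:
Trace (tracking y):
b = 34  # -> b = 34
if b < 13:  # condition is False
elif b < 26:  # condition is False
else:
    y = b - 8  # -> y = 26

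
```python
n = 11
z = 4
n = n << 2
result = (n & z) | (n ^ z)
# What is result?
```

Trace (tracking result):
n = 11  # -> n = 11
z = 4  # -> z = 4
n = n << 2  # -> n = 44
result = n & z | n ^ z  # -> result = 44

Answer: 44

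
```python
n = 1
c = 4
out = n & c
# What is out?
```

Answer: 0

Derivation:
Trace (tracking out):
n = 1  # -> n = 1
c = 4  # -> c = 4
out = n & c  # -> out = 0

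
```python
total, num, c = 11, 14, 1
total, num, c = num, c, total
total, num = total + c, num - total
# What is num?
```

Answer: -13

Derivation:
Trace (tracking num):
total, num, c = (11, 14, 1)  # -> total = 11, num = 14, c = 1
total, num, c = (num, c, total)  # -> total = 14, num = 1, c = 11
total, num = (total + c, num - total)  # -> total = 25, num = -13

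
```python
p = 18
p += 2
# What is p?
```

Trace (tracking p):
p = 18  # -> p = 18
p += 2  # -> p = 20

Answer: 20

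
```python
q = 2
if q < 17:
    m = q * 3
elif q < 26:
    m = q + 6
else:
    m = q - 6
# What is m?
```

Trace (tracking m):
q = 2  # -> q = 2
if q < 17:  # condition is True
    m = q * 3  # -> m = 6

Answer: 6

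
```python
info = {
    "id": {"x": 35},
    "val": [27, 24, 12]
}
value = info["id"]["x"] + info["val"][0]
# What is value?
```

Trace (tracking value):
info = {'id': {'x': 35}, 'val': [27, 24, 12]}  # -> info = {'id': {'x': 35}, 'val': [27, 24, 12]}
value = info['id']['x'] + info['val'][0]  # -> value = 62

Answer: 62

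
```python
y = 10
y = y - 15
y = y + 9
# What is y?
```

Trace (tracking y):
y = 10  # -> y = 10
y = y - 15  # -> y = -5
y = y + 9  # -> y = 4

Answer: 4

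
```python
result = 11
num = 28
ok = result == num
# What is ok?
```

Answer: False

Derivation:
Trace (tracking ok):
result = 11  # -> result = 11
num = 28  # -> num = 28
ok = result == num  # -> ok = False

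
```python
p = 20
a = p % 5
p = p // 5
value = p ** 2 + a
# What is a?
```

Answer: 0

Derivation:
Trace (tracking a):
p = 20  # -> p = 20
a = p % 5  # -> a = 0
p = p // 5  # -> p = 4
value = p ** 2 + a  # -> value = 16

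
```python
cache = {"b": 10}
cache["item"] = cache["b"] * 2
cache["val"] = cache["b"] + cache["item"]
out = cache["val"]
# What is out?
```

Trace (tracking out):
cache = {'b': 10}  # -> cache = {'b': 10}
cache['item'] = cache['b'] * 2  # -> cache = {'b': 10, 'item': 20}
cache['val'] = cache['b'] + cache['item']  # -> cache = {'b': 10, 'item': 20, 'val': 30}
out = cache['val']  # -> out = 30

Answer: 30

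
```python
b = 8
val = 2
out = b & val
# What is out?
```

Trace (tracking out):
b = 8  # -> b = 8
val = 2  # -> val = 2
out = b & val  # -> out = 0

Answer: 0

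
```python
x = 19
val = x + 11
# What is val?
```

Trace (tracking val):
x = 19  # -> x = 19
val = x + 11  # -> val = 30

Answer: 30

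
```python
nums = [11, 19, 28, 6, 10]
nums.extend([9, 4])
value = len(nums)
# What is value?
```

Answer: 7

Derivation:
Trace (tracking value):
nums = [11, 19, 28, 6, 10]  # -> nums = [11, 19, 28, 6, 10]
nums.extend([9, 4])  # -> nums = [11, 19, 28, 6, 10, 9, 4]
value = len(nums)  # -> value = 7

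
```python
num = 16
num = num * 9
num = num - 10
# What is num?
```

Trace (tracking num):
num = 16  # -> num = 16
num = num * 9  # -> num = 144
num = num - 10  # -> num = 134

Answer: 134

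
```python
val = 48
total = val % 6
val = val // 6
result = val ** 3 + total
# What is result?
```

Trace (tracking result):
val = 48  # -> val = 48
total = val % 6  # -> total = 0
val = val // 6  # -> val = 8
result = val ** 3 + total  # -> result = 512

Answer: 512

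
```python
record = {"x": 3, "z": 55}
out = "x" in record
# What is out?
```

Trace (tracking out):
record = {'x': 3, 'z': 55}  # -> record = {'x': 3, 'z': 55}
out = 'x' in record  # -> out = True

Answer: True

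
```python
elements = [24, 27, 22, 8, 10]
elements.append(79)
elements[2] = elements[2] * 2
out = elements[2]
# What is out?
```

Answer: 44

Derivation:
Trace (tracking out):
elements = [24, 27, 22, 8, 10]  # -> elements = [24, 27, 22, 8, 10]
elements.append(79)  # -> elements = [24, 27, 22, 8, 10, 79]
elements[2] = elements[2] * 2  # -> elements = [24, 27, 44, 8, 10, 79]
out = elements[2]  # -> out = 44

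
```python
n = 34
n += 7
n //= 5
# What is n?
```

Answer: 8

Derivation:
Trace (tracking n):
n = 34  # -> n = 34
n += 7  # -> n = 41
n //= 5  # -> n = 8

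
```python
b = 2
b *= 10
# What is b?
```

Trace (tracking b):
b = 2  # -> b = 2
b *= 10  # -> b = 20

Answer: 20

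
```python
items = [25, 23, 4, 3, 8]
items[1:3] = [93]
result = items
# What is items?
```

Trace (tracking items):
items = [25, 23, 4, 3, 8]  # -> items = [25, 23, 4, 3, 8]
items[1:3] = [93]  # -> items = [25, 93, 3, 8]
result = items  # -> result = [25, 93, 3, 8]

Answer: [25, 93, 3, 8]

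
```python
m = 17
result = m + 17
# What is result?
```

Answer: 34

Derivation:
Trace (tracking result):
m = 17  # -> m = 17
result = m + 17  # -> result = 34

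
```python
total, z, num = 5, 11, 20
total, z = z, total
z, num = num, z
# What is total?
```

Answer: 11

Derivation:
Trace (tracking total):
total, z, num = (5, 11, 20)  # -> total = 5, z = 11, num = 20
total, z = (z, total)  # -> total = 11, z = 5
z, num = (num, z)  # -> z = 20, num = 5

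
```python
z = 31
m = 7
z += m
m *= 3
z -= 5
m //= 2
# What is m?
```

Answer: 10

Derivation:
Trace (tracking m):
z = 31  # -> z = 31
m = 7  # -> m = 7
z += m  # -> z = 38
m *= 3  # -> m = 21
z -= 5  # -> z = 33
m //= 2  # -> m = 10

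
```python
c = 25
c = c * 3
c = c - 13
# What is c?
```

Trace (tracking c):
c = 25  # -> c = 25
c = c * 3  # -> c = 75
c = c - 13  # -> c = 62

Answer: 62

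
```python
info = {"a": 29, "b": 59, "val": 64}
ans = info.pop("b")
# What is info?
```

Answer: {'a': 29, 'val': 64}

Derivation:
Trace (tracking info):
info = {'a': 29, 'b': 59, 'val': 64}  # -> info = {'a': 29, 'b': 59, 'val': 64}
ans = info.pop('b')  # -> ans = 59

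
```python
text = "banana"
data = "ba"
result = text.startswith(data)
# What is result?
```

Trace (tracking result):
text = 'banana'  # -> text = 'banana'
data = 'ba'  # -> data = 'ba'
result = text.startswith(data)  # -> result = True

Answer: True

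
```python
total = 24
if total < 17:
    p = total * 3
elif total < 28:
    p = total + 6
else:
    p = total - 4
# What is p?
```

Trace (tracking p):
total = 24  # -> total = 24
if total < 17:  # condition is False
elif total < 28:  # condition is True
    p = total + 6  # -> p = 30

Answer: 30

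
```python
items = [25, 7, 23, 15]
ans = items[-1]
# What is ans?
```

Trace (tracking ans):
items = [25, 7, 23, 15]  # -> items = [25, 7, 23, 15]
ans = items[-1]  # -> ans = 15

Answer: 15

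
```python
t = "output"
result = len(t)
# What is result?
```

Answer: 6

Derivation:
Trace (tracking result):
t = 'output'  # -> t = 'output'
result = len(t)  # -> result = 6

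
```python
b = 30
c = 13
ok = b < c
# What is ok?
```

Trace (tracking ok):
b = 30  # -> b = 30
c = 13  # -> c = 13
ok = b < c  # -> ok = False

Answer: False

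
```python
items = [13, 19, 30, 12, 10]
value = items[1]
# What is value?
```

Answer: 19

Derivation:
Trace (tracking value):
items = [13, 19, 30, 12, 10]  # -> items = [13, 19, 30, 12, 10]
value = items[1]  # -> value = 19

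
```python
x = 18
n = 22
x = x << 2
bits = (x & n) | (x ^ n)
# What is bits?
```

Trace (tracking bits):
x = 18  # -> x = 18
n = 22  # -> n = 22
x = x << 2  # -> x = 72
bits = x & n | x ^ n  # -> bits = 94

Answer: 94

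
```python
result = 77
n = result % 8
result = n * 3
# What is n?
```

Trace (tracking n):
result = 77  # -> result = 77
n = result % 8  # -> n = 5
result = n * 3  # -> result = 15

Answer: 5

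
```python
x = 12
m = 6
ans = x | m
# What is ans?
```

Answer: 14

Derivation:
Trace (tracking ans):
x = 12  # -> x = 12
m = 6  # -> m = 6
ans = x | m  # -> ans = 14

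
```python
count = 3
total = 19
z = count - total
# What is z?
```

Answer: -16

Derivation:
Trace (tracking z):
count = 3  # -> count = 3
total = 19  # -> total = 19
z = count - total  # -> z = -16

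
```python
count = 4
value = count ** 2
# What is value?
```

Trace (tracking value):
count = 4  # -> count = 4
value = count ** 2  # -> value = 16

Answer: 16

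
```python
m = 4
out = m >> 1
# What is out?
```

Trace (tracking out):
m = 4  # -> m = 4
out = m >> 1  # -> out = 2

Answer: 2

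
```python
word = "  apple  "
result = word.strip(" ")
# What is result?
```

Answer: 'apple'

Derivation:
Trace (tracking result):
word = '  apple  '  # -> word = '  apple  '
result = word.strip(' ')  # -> result = 'apple'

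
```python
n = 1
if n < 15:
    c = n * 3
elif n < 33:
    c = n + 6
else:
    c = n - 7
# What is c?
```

Answer: 3

Derivation:
Trace (tracking c):
n = 1  # -> n = 1
if n < 15:  # condition is True
    c = n * 3  # -> c = 3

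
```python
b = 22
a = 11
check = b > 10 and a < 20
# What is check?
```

Answer: True

Derivation:
Trace (tracking check):
b = 22  # -> b = 22
a = 11  # -> a = 11
check = b > 10 and a < 20  # -> check = True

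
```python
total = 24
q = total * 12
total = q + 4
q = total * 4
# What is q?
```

Trace (tracking q):
total = 24  # -> total = 24
q = total * 12  # -> q = 288
total = q + 4  # -> total = 292
q = total * 4  # -> q = 1168

Answer: 1168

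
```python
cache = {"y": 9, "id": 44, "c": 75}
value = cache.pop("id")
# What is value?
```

Trace (tracking value):
cache = {'y': 9, 'id': 44, 'c': 75}  # -> cache = {'y': 9, 'id': 44, 'c': 75}
value = cache.pop('id')  # -> value = 44

Answer: 44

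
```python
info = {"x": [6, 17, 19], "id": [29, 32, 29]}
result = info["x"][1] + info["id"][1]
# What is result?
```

Answer: 49

Derivation:
Trace (tracking result):
info = {'x': [6, 17, 19], 'id': [29, 32, 29]}  # -> info = {'x': [6, 17, 19], 'id': [29, 32, 29]}
result = info['x'][1] + info['id'][1]  # -> result = 49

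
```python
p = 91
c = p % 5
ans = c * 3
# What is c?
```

Trace (tracking c):
p = 91  # -> p = 91
c = p % 5  # -> c = 1
ans = c * 3  # -> ans = 3

Answer: 1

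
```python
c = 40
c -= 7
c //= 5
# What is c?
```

Trace (tracking c):
c = 40  # -> c = 40
c -= 7  # -> c = 33
c //= 5  # -> c = 6

Answer: 6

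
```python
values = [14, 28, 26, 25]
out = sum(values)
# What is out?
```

Answer: 93

Derivation:
Trace (tracking out):
values = [14, 28, 26, 25]  # -> values = [14, 28, 26, 25]
out = sum(values)  # -> out = 93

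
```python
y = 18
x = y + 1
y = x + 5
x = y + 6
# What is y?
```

Trace (tracking y):
y = 18  # -> y = 18
x = y + 1  # -> x = 19
y = x + 5  # -> y = 24
x = y + 6  # -> x = 30

Answer: 24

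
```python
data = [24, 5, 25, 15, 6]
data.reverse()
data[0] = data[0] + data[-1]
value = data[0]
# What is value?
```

Trace (tracking value):
data = [24, 5, 25, 15, 6]  # -> data = [24, 5, 25, 15, 6]
data.reverse()  # -> data = [6, 15, 25, 5, 24]
data[0] = data[0] + data[-1]  # -> data = [30, 15, 25, 5, 24]
value = data[0]  # -> value = 30

Answer: 30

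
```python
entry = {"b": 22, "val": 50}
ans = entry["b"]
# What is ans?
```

Trace (tracking ans):
entry = {'b': 22, 'val': 50}  # -> entry = {'b': 22, 'val': 50}
ans = entry['b']  # -> ans = 22

Answer: 22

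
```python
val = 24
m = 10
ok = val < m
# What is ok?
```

Trace (tracking ok):
val = 24  # -> val = 24
m = 10  # -> m = 10
ok = val < m  # -> ok = False

Answer: False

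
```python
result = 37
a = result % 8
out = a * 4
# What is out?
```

Answer: 20

Derivation:
Trace (tracking out):
result = 37  # -> result = 37
a = result % 8  # -> a = 5
out = a * 4  # -> out = 20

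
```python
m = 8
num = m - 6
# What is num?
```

Trace (tracking num):
m = 8  # -> m = 8
num = m - 6  # -> num = 2

Answer: 2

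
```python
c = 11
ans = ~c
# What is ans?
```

Trace (tracking ans):
c = 11  # -> c = 11
ans = ~c  # -> ans = -12

Answer: -12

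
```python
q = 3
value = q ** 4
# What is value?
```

Trace (tracking value):
q = 3  # -> q = 3
value = q ** 4  # -> value = 81

Answer: 81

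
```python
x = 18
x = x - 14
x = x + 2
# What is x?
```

Answer: 6

Derivation:
Trace (tracking x):
x = 18  # -> x = 18
x = x - 14  # -> x = 4
x = x + 2  # -> x = 6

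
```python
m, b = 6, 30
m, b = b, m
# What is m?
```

Trace (tracking m):
m, b = (6, 30)  # -> m = 6, b = 30
m, b = (b, m)  # -> m = 30, b = 6

Answer: 30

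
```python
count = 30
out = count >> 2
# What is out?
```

Answer: 7

Derivation:
Trace (tracking out):
count = 30  # -> count = 30
out = count >> 2  # -> out = 7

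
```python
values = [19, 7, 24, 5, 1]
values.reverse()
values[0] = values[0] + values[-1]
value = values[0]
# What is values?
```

Answer: [20, 5, 24, 7, 19]

Derivation:
Trace (tracking values):
values = [19, 7, 24, 5, 1]  # -> values = [19, 7, 24, 5, 1]
values.reverse()  # -> values = [1, 5, 24, 7, 19]
values[0] = values[0] + values[-1]  # -> values = [20, 5, 24, 7, 19]
value = values[0]  # -> value = 20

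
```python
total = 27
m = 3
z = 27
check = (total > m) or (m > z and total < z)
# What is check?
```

Trace (tracking check):
total = 27  # -> total = 27
m = 3  # -> m = 3
z = 27  # -> z = 27
check = total > m or (m > z and total < z)  # -> check = True

Answer: True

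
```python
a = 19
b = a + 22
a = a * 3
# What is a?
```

Trace (tracking a):
a = 19  # -> a = 19
b = a + 22  # -> b = 41
a = a * 3  # -> a = 57

Answer: 57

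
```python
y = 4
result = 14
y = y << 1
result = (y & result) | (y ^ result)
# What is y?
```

Answer: 8

Derivation:
Trace (tracking y):
y = 4  # -> y = 4
result = 14  # -> result = 14
y = y << 1  # -> y = 8
result = y & result | y ^ result  # -> result = 14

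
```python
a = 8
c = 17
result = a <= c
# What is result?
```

Trace (tracking result):
a = 8  # -> a = 8
c = 17  # -> c = 17
result = a <= c  # -> result = True

Answer: True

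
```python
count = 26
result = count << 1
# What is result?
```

Answer: 52

Derivation:
Trace (tracking result):
count = 26  # -> count = 26
result = count << 1  # -> result = 52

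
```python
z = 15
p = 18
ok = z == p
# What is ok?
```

Answer: False

Derivation:
Trace (tracking ok):
z = 15  # -> z = 15
p = 18  # -> p = 18
ok = z == p  # -> ok = False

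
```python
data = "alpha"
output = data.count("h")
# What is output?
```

Trace (tracking output):
data = 'alpha'  # -> data = 'alpha'
output = data.count('h')  # -> output = 1

Answer: 1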